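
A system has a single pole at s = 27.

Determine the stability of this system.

Pole at s = 27 is in the right half-plane. Unstable.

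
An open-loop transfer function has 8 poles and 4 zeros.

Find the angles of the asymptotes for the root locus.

n - m = 8 - 4 = 4. Angles: θk = (2k + 1)·180°/4 = 45°, 135°, 225°, 315°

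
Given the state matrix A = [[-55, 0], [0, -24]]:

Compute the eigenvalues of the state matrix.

For diagonal matrix, eigenvalues are diagonal entries: λ₁ = -55, λ₂ = -24.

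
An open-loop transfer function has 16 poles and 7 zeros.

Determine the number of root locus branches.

Root locus has n branches where n = number of poles = 16.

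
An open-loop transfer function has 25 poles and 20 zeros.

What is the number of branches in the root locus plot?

Root locus has n branches where n = number of poles = 25.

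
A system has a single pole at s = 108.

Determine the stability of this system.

Pole at s = 108 is in the right half-plane. Unstable.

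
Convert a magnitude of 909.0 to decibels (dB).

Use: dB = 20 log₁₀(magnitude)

dB = 20 log₁₀(909.0) = 59.2 dB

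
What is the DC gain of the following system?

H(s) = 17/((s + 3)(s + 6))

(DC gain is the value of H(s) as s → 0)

DC gain = H(0) = 17/(3 × 6) = 17/18 = 0.9444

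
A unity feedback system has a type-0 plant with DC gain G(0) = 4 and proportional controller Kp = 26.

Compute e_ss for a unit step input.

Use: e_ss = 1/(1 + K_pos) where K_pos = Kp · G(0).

K_pos = Kp · G(0) = 26 × 4 = 104. e_ss = 1/(1 + 104) = 0.0095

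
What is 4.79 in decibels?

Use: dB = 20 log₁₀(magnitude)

dB = 20 log₁₀(4.79) = 13.6 dB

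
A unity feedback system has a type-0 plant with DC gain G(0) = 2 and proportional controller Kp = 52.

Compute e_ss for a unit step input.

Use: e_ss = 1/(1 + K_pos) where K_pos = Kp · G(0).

K_pos = Kp · G(0) = 52 × 2 = 104. e_ss = 1/(1 + 104) = 0.0095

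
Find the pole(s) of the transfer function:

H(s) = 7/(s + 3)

Pole is where denominator = 0: s + 3 = 0, so s = -3.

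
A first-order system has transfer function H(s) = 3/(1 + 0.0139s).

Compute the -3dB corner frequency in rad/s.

Corner frequency = 1/τ = 1/0.0139 = 71.942 rad/s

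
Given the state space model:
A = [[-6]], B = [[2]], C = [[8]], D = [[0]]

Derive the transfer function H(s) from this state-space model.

(sI - A)⁻¹ = 1/(s + 6). H(s) = 8 × 2/(s + 6) + 0 = 16/(s + 6).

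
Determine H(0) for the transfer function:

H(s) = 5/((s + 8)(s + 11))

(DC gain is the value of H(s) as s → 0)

DC gain = H(0) = 5/(8 × 11) = 5/88 = 0.0568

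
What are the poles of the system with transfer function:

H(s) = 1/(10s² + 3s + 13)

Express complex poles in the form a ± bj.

Discriminant = 3² - 4×10×13 = 9 - 520 = -511 < 0, so the poles are a complex conjugate pair s = (-3 ± j√511)/(2×10). Real part = -3/(2×10) = -3/20 = -0.15; imaginary part = ±√511/(2×10) ≈ 1.1303. Poles: s = -0.15 ± 1.1303j.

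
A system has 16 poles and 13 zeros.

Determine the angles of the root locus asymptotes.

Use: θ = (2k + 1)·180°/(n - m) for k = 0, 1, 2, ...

n - m = 16 - 13 = 3. Angles: θk = (2k + 1)·180°/3 = 60°, 180°, 300°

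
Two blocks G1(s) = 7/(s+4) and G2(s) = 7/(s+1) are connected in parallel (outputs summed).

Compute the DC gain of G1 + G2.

Parallel: G_eq = G1 + G2. DC gain = G1(0) + G2(0) = 7/4 + 7/1 = 1.75 + 7 = 8.75.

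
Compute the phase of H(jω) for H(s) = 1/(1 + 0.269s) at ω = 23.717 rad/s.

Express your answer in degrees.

Phase = -arctan(ωτ) = -arctan(23.717 × 0.269) = -81.1°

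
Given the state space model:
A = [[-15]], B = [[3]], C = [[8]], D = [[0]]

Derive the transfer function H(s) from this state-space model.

(sI - A)⁻¹ = 1/(s + 15). H(s) = 8 × 3/(s + 15) + 0 = 24/(s + 15).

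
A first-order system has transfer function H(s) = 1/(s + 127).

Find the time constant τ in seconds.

For H(s) = 1/(s + 1/τ), the pole is at -1/τ = -127, so τ = 1/127 = 0.0079 s.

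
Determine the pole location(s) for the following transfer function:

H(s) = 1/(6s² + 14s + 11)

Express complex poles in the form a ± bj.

Discriminant = 14² - 4×6×11 = 196 - 264 = -68 < 0, so the poles are a complex conjugate pair s = (-14 ± j√68)/(2×6). Real part = -14/(2×6) = -14/12 ≈ -1.1667; imaginary part = ±√68/(2×6) ≈ 0.6872. Poles: s = -1.1667 ± 0.6872j.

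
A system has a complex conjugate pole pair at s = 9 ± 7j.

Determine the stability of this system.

Real part of poles is 9 (> 0, right half-plane). Unstable.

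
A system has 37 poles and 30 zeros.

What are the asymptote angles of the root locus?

n - m = 37 - 30 = 7. Angles: θk = (2k + 1)·180°/7 = 25.71°, 77.14°, 128.57°, 180°, 231.43°, 282.86°, 334.29°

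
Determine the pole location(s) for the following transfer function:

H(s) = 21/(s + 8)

Pole is where denominator = 0: s + 8 = 0, so s = -8.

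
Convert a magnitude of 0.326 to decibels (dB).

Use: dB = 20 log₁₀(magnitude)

dB = 20 log₁₀(0.326) = -9.7 dB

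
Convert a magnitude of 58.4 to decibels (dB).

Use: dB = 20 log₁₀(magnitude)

dB = 20 log₁₀(58.4) = 35.3 dB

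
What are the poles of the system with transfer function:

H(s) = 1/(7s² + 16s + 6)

Discriminant = 16² - 4×7×6 = 256 - 168 = 88 > 0, so two distinct real poles. Using quadratic formula: s = (-16 ± √88)/(2×7) = (-16 ± √88)/14, with √88 ≈ 9.3808. s₁ ≈ -0.4728, s₂ ≈ -1.8129. Poles: s₁ = -0.4728, s₂ = -1.8129.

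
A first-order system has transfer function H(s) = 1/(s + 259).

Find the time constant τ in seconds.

For H(s) = 1/(s + 1/τ), the pole is at -1/τ = -259, so τ = 1/259 = 0.0039 s.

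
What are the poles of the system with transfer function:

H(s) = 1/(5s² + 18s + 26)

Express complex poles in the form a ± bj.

Discriminant = 18² - 4×5×26 = 324 - 520 = -196 < 0, so the poles are a complex conjugate pair s = (-18 ± j√196)/(2×5). Real part = -18/(2×5) = -18/10 = -1.8; imaginary part = ±√196/(2×5) = 14/10 = 1.4. Poles: s = -1.8 ± 1.4j.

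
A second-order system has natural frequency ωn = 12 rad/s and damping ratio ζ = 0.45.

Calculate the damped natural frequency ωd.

ωd = ωn√(1 - ζ²) = 12√(1 - 0.45²) = 10.72 rad/s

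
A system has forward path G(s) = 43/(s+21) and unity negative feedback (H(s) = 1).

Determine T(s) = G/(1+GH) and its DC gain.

T(s) = G/(1+GH) = [43/(s+21)] / [1 + 43/(s+21)] = 43/(s+21+43) = 43/(s+64). DC gain = 43/64 = 0.671875.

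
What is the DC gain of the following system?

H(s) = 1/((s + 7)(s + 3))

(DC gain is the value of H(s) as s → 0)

DC gain = H(0) = 1/(7 × 3) = 1/21 = 0.0476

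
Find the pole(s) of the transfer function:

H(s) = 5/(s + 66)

Pole is where denominator = 0: s + 66 = 0, so s = -66.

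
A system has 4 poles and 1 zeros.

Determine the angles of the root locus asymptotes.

n - m = 4 - 1 = 3. Angles: θk = (2k + 1)·180°/3 = 60°, 180°, 300°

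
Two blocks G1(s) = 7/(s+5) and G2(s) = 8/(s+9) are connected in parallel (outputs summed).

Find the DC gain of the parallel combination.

Parallel: G_eq = G1 + G2. DC gain = G1(0) + G2(0) = 7/5 + 8/9 = 1.4 + 0.8889 = 2.2889.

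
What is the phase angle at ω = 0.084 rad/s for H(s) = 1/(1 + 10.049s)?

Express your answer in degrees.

Phase = -arctan(ωτ) = -arctan(0.084 × 10.049) = -40.2°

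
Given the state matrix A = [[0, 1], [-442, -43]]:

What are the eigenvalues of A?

det(A - λI) = λ² - (-43)λ + 442 = (λ - (-26))(λ - (-17)). Eigenvalues: -26, -17.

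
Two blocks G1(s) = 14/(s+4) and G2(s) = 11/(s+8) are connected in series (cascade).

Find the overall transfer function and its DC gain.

Series: multiply transfer functions. G_eq = 14/(s+4) × 11/(s+8) = 154/((s+4)(s+8)). DC gain = 154/(4×8) = 4.8125.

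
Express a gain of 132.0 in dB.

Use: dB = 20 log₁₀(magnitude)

dB = 20 log₁₀(132.0) = 42.4 dB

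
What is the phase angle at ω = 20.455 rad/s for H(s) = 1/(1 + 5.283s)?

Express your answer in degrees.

Phase = -arctan(ωτ) = -arctan(20.455 × 5.283) = -89.5°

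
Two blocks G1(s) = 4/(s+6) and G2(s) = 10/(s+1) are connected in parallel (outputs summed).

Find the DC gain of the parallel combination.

Parallel: G_eq = G1 + G2. DC gain = G1(0) + G2(0) = 4/6 + 10/1 = 0.6667 + 10 = 10.6667.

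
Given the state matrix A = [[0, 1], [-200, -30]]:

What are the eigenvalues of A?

det(A - λI) = λ² - (-30)λ + 200 = (λ - (-20))(λ - (-10)). Eigenvalues: -20, -10.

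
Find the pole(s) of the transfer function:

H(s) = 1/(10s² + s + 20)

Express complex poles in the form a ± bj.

Discriminant = 1² - 4×10×20 = 1 - 800 = -799 < 0, so the poles are a complex conjugate pair s = (-1 ± j√799)/(2×10). Real part = -1/(2×10) = -1/20 = -0.05; imaginary part = ±√799/(2×10) ≈ 1.4133. Poles: s = -0.05 ± 1.4133j.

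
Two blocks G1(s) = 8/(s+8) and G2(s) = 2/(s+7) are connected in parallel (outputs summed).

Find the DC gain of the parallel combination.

Parallel: G_eq = G1 + G2. DC gain = G1(0) + G2(0) = 8/8 + 2/7 = 1 + 0.2857 = 1.2857.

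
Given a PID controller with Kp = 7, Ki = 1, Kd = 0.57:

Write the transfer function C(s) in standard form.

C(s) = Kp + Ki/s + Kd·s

Substituting values: C(s) = 7 + 1/s + 0.57s = (0.57s² + 7s + 1)/s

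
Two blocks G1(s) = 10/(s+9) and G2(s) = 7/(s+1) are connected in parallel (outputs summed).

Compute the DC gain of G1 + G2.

Parallel: G_eq = G1 + G2. DC gain = G1(0) + G2(0) = 10/9 + 7/1 = 1.1111 + 7 = 8.1111.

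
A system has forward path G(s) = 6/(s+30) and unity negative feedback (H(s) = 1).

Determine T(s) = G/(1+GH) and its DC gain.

T(s) = G/(1+GH) = [6/(s+30)] / [1 + 6/(s+30)] = 6/(s+30+6) = 6/(s+36). DC gain = 6/36 = 0.1667.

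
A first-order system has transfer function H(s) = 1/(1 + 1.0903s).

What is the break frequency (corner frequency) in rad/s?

Corner frequency = 1/τ = 1/1.0903 = 0.917 rad/s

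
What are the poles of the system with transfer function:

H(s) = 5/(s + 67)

Pole is where denominator = 0: s + 67 = 0, so s = -67.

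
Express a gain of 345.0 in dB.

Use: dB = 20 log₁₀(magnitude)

dB = 20 log₁₀(345.0) = 50.8 dB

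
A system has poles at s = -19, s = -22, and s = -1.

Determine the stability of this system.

All poles are in the left half-plane. System is stable.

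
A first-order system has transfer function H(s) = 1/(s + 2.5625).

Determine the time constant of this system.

For H(s) = 1/(s + 1/τ), the pole is at -1/τ = -2.5625, so τ = 1/2.5625 = 0.3902 s.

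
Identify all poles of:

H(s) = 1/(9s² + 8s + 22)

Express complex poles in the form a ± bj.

Discriminant = 8² - 4×9×22 = 64 - 792 = -728 < 0, so the poles are a complex conjugate pair s = (-8 ± j√728)/(2×9). Real part = -8/(2×9) = -8/18 ≈ -0.4444; imaginary part = ±√728/(2×9) ≈ 1.4990. Poles: s = -0.4444 ± 1.4990j.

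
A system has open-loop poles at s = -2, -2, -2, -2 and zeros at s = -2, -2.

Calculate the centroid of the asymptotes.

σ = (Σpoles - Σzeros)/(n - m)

σ = (Σpoles - Σzeros)/(n - m) = (-8 - (-4))/(4 - 2) = -4/2 = -2.0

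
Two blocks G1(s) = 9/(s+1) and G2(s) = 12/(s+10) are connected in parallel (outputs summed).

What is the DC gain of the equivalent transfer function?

Parallel: G_eq = G1 + G2. DC gain = G1(0) + G2(0) = 9/1 + 12/10 = 9 + 1.2 = 10.2.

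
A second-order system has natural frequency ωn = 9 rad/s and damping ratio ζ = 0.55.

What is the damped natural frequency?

ωd = ωn√(1 - ζ²) = 9√(1 - 0.55²) = 7.52 rad/s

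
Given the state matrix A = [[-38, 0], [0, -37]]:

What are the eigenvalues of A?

For diagonal matrix, eigenvalues are diagonal entries: λ₁ = -38, λ₂ = -37.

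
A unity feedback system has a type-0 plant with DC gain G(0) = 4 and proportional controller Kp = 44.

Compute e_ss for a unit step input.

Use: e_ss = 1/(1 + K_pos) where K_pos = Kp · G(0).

K_pos = Kp · G(0) = 44 × 4 = 176. e_ss = 1/(1 + 176) = 0.0056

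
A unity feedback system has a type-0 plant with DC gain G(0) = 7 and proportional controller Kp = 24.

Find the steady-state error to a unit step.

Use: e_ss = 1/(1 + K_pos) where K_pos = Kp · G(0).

K_pos = Kp · G(0) = 24 × 7 = 168. e_ss = 1/(1 + 168) = 0.0059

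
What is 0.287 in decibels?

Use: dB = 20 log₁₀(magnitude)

dB = 20 log₁₀(0.287) = -10.8 dB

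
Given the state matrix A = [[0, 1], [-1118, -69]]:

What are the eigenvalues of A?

det(A - λI) = λ² - (-69)λ + 1118 = (λ - (-26))(λ - (-43)). Eigenvalues: -26, -43.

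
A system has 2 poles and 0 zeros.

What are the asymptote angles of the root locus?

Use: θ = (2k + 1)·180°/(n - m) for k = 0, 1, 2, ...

n - m = 2 - 0 = 2. Angles: θk = (2k + 1)·180°/2 = 90°, 270°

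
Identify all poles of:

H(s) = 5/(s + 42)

Pole is where denominator = 0: s + 42 = 0, so s = -42.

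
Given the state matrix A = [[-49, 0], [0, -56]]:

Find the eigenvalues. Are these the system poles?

For diagonal matrix, eigenvalues are diagonal entries: λ₁ = -49, λ₂ = -56. Eigenvalues of A = system poles.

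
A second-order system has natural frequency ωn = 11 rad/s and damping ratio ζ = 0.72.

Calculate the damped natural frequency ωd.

ωd = ωn√(1 - ζ²) = 11√(1 - 0.72²) = 7.63 rad/s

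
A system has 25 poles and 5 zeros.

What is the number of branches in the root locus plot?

Root locus has n branches where n = number of poles = 25.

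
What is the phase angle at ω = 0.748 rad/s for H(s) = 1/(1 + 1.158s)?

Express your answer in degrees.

Phase = -arctan(ωτ) = -arctan(0.748 × 1.158) = -40.9°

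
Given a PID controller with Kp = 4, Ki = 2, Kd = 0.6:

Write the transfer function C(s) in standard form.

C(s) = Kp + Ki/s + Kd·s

Substituting values: C(s) = 4 + 2/s + 0.6s = (0.6s² + 4s + 2)/s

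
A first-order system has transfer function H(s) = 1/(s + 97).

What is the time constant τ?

For H(s) = 1/(s + 1/τ), the pole is at -1/τ = -97, so τ = 1/97 = 0.0103 s.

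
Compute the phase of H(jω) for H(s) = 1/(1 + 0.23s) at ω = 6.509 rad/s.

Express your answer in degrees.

Phase = -arctan(ωτ) = -arctan(6.509 × 0.23) = -56.3°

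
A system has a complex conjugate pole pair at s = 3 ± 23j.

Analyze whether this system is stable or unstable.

Real part of poles is 3 (> 0, right half-plane). Unstable.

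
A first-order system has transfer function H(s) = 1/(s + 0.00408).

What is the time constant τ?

For H(s) = 1/(s + 1/τ), the pole is at -1/τ = -0.00408, so τ = 1/0.00408 = 245.1 s.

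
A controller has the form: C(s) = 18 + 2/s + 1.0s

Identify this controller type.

This is a Proportional-Integral-Derivative (PID) controller.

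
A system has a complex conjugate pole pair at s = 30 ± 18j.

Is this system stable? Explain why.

Real part of poles is 30 (> 0, right half-plane). Unstable.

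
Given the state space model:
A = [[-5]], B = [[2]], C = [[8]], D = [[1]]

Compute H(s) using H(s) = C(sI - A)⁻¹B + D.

(sI - A)⁻¹ = 1/(s + 5). H(s) = 8×2/(s + 5) + 1 = (s + 21)/(s + 5).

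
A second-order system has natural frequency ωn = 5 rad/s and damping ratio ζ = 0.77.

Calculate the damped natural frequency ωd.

ωd = ωn√(1 - ζ²) = 5√(1 - 0.77²) = 3.19 rad/s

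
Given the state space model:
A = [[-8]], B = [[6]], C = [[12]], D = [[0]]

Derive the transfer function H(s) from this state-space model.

(sI - A)⁻¹ = 1/(s + 8). H(s) = 12 × 6/(s + 8) + 0 = 72/(s + 8).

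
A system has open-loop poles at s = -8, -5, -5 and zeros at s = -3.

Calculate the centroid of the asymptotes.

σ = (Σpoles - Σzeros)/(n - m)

σ = (Σpoles - Σzeros)/(n - m) = (-18 - (-3))/(3 - 1) = -15/2 = -7.5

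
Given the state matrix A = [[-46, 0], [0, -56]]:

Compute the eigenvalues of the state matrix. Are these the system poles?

For diagonal matrix, eigenvalues are diagonal entries: λ₁ = -46, λ₂ = -56. Eigenvalues of A = system poles.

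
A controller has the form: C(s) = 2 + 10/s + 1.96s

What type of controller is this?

This is a Proportional-Integral-Derivative (PID) controller.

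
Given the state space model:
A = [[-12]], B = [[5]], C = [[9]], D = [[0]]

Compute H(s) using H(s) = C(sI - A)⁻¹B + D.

(sI - A)⁻¹ = 1/(s + 12). H(s) = 9 × 5/(s + 12) + 0 = 45/(s + 12).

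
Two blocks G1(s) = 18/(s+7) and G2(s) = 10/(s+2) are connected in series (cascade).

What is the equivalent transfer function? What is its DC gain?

Series: multiply transfer functions. G_eq = 18/(s+7) × 10/(s+2) = 180/((s+7)(s+2)). DC gain = 180/(7×2) = 12.8571.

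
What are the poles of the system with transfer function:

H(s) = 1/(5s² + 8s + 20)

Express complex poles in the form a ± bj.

Discriminant = 8² - 4×5×20 = 64 - 400 = -336 < 0, so the poles are a complex conjugate pair s = (-8 ± j√336)/(2×5). Real part = -8/(2×5) = -8/10 = -0.8; imaginary part = ±√336/(2×5) ≈ 1.8330. Poles: s = -0.8 ± 1.8330j.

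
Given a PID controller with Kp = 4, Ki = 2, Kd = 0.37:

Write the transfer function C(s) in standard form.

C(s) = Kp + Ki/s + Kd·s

Substituting values: C(s) = 4 + 2/s + 0.37s = (0.37s² + 4s + 2)/s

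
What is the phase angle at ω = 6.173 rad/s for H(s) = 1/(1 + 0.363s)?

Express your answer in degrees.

Phase = -arctan(ωτ) = -arctan(6.173 × 0.363) = -66.0°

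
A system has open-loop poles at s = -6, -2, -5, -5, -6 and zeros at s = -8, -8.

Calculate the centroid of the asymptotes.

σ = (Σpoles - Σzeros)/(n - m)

σ = (Σpoles - Σzeros)/(n - m) = (-24 - (-16))/(5 - 2) = -8/3 = -2.67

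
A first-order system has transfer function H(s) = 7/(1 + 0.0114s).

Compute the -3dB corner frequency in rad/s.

Corner frequency = 1/τ = 1/0.0114 = 87.719 rad/s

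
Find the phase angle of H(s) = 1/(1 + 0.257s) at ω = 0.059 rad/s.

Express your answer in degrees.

Phase = -arctan(ωτ) = -arctan(0.059 × 0.257) = -0.9°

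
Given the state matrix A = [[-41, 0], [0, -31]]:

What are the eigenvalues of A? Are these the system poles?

For diagonal matrix, eigenvalues are diagonal entries: λ₁ = -41, λ₂ = -31. Eigenvalues of A = system poles.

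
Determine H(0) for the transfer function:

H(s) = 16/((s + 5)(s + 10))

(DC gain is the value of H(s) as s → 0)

DC gain = H(0) = 16/(5 × 10) = 16/50 = 0.32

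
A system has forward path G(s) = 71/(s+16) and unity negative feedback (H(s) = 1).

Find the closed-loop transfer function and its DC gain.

T(s) = G/(1+GH) = [71/(s+16)] / [1 + 71/(s+16)] = 71/(s+16+71) = 71/(s+87). DC gain = 71/87 = 0.8161.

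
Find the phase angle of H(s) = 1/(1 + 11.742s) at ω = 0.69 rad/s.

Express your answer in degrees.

Phase = -arctan(ωτ) = -arctan(0.69 × 11.742) = -83.0°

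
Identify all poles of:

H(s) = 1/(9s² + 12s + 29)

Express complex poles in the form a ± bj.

Discriminant = 12² - 4×9×29 = 144 - 1044 = -900 < 0, so the poles are a complex conjugate pair s = (-12 ± j√900)/(2×9). Real part = -12/(2×9) = -12/18 ≈ -0.6667; imaginary part = ±√900/(2×9) = 30/18 ≈ 1.6667. Poles: s = -0.6667 ± 1.6667j.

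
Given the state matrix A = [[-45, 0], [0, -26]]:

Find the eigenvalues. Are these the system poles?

For diagonal matrix, eigenvalues are diagonal entries: λ₁ = -45, λ₂ = -26. Eigenvalues of A = system poles.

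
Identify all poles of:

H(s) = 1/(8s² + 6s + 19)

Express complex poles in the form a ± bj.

Discriminant = 6² - 4×8×19 = 36 - 608 = -572 < 0, so the poles are a complex conjugate pair s = (-6 ± j√572)/(2×8). Real part = -6/(2×8) = -6/16 = -0.375; imaginary part = ±√572/(2×8) ≈ 1.4948. Poles: s = -0.375 ± 1.4948j.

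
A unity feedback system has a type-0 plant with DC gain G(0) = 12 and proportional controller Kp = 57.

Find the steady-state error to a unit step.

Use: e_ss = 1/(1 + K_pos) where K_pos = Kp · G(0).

K_pos = Kp · G(0) = 57 × 12 = 684. e_ss = 1/(1 + 684) = 0.0015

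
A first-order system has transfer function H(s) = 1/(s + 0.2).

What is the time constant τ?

For H(s) = 1/(s + 1/τ), the pole is at -1/τ = -0.2, so τ = 1/0.2 = 5 s.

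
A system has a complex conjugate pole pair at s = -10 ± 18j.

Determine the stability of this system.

Real part of poles is -10 (< 0, left half-plane). Stable.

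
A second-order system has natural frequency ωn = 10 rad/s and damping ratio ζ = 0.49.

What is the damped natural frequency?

ωd = ωn√(1 - ζ²) = 10√(1 - 0.49²) = 8.72 rad/s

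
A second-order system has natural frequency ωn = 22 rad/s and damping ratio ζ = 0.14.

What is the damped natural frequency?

ωd = ωn√(1 - ζ²) = 22√(1 - 0.14²) = 21.78 rad/s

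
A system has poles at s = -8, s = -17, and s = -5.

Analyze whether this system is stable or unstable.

All poles are in the left half-plane. System is stable.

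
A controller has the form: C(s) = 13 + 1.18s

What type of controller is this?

This is a Proportional-Derivative (PD) controller.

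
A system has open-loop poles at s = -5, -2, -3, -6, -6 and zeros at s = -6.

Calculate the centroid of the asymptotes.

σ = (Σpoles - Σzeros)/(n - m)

σ = (Σpoles - Σzeros)/(n - m) = (-22 - (-6))/(5 - 1) = -16/4 = -4.0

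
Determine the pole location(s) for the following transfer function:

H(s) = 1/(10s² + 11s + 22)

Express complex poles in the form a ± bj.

Discriminant = 11² - 4×10×22 = 121 - 880 = -759 < 0, so the poles are a complex conjugate pair s = (-11 ± j√759)/(2×10). Real part = -11/(2×10) = -11/20 = -0.55; imaginary part = ±√759/(2×10) ≈ 1.3775. Poles: s = -0.55 ± 1.3775j.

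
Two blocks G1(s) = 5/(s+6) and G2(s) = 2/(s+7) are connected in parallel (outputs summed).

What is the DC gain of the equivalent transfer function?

Parallel: G_eq = G1 + G2. DC gain = G1(0) + G2(0) = 5/6 + 2/7 = 0.8333 + 0.2857 = 1.1190.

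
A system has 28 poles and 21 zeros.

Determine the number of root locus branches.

Root locus has n branches where n = number of poles = 28.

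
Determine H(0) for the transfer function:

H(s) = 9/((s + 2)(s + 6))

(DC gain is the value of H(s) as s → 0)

DC gain = H(0) = 9/(2 × 6) = 9/12 = 0.75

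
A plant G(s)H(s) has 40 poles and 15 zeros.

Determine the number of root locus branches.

Root locus has n branches where n = number of poles = 40.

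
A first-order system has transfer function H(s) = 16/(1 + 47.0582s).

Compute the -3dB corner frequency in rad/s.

Corner frequency = 1/τ = 1/47.0582 = 0.021 rad/s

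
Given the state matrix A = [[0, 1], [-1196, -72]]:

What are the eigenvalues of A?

det(A - λI) = λ² - (-72)λ + 1196 = (λ - (-26))(λ - (-46)). Eigenvalues: -26, -46.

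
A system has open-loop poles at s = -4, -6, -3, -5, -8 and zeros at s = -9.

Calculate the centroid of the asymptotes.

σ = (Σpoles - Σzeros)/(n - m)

σ = (Σpoles - Σzeros)/(n - m) = (-26 - (-9))/(5 - 1) = -17/4 = -4.25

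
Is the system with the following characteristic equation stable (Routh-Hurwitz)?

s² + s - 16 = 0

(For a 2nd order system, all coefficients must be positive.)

Coefficients: 1, 1, -16. c=-16 not positive, so system is unstable.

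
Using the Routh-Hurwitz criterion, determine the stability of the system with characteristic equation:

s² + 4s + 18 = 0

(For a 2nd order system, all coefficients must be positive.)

Coefficients: 1, 4, 18. All positive, so system is stable.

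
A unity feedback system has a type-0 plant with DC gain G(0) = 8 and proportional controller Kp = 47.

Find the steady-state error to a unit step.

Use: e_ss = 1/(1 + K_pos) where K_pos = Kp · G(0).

K_pos = Kp · G(0) = 47 × 8 = 376. e_ss = 1/(1 + 376) = 0.0027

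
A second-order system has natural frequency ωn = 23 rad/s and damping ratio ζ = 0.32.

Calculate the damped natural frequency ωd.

ωd = ωn√(1 - ζ²) = 23√(1 - 0.32²) = 21.79 rad/s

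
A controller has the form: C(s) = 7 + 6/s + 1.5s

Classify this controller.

This is a Proportional-Integral-Derivative (PID) controller.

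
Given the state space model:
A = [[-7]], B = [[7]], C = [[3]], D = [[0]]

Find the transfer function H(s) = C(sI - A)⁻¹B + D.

(sI - A)⁻¹ = 1/(s + 7). H(s) = 3 × 7/(s + 7) + 0 = 21/(s + 7).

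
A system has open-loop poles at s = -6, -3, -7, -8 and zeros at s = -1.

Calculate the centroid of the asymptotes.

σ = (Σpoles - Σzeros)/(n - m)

σ = (Σpoles - Σzeros)/(n - m) = (-24 - (-1))/(4 - 1) = -23/3 = -7.67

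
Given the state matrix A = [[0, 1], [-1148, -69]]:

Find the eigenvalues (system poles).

det(A - λI) = λ² - (-69)λ + 1148 = (λ - (-41))(λ - (-28)). Eigenvalues: -41, -28.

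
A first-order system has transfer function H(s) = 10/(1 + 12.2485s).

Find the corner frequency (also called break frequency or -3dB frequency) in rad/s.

Corner frequency = 1/τ = 1/12.2485 = 0.082 rad/s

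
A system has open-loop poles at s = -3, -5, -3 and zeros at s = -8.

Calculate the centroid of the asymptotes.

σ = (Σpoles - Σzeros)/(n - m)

σ = (Σpoles - Σzeros)/(n - m) = (-11 - (-8))/(3 - 1) = -3/2 = -1.5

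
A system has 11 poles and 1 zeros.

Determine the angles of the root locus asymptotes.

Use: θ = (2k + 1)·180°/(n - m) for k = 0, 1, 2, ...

n - m = 11 - 1 = 10. Angles: θk = (2k + 1)·180°/10 = 18°, 54°, 90°, 126°, 162°, 198°, 234°, 270°, 306°, 342°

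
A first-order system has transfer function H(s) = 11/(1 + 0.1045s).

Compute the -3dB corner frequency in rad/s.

Corner frequency = 1/τ = 1/0.1045 = 9.569 rad/s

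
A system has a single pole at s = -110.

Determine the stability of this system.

Pole at s = -110 is in the left half-plane. Stable.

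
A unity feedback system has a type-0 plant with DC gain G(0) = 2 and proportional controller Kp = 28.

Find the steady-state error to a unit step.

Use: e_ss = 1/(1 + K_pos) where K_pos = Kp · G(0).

K_pos = Kp · G(0) = 28 × 2 = 56. e_ss = 1/(1 + 56) = 0.0175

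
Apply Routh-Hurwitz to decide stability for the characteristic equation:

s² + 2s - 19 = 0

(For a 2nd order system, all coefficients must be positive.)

Coefficients: 1, 2, -19. c=-19 not positive, so system is unstable.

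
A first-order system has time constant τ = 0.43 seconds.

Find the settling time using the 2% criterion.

For first-order system, 2% settling time ≈ 4τ = 4 × 0.43 = 1.72 s.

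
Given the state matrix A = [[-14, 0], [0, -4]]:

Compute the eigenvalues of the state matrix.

For diagonal matrix, eigenvalues are diagonal entries: λ₁ = -14, λ₂ = -4.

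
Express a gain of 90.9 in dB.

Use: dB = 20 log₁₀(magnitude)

dB = 20 log₁₀(90.9) = 39.2 dB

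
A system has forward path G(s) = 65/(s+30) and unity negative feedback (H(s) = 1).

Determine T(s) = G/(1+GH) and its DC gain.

T(s) = G/(1+GH) = [65/(s+30)] / [1 + 65/(s+30)] = 65/(s+30+65) = 65/(s+95). DC gain = 65/95 = 0.6842.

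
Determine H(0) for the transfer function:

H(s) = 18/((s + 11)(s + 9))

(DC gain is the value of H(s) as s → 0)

DC gain = H(0) = 18/(11 × 9) = 18/99 = 0.1818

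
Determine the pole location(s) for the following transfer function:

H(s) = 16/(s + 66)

Pole is where denominator = 0: s + 66 = 0, so s = -66.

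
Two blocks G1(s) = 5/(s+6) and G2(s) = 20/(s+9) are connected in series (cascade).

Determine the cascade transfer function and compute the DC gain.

Series: multiply transfer functions. G_eq = 5/(s+6) × 20/(s+9) = 100/((s+6)(s+9)). DC gain = 100/(6×9) = 1.8519.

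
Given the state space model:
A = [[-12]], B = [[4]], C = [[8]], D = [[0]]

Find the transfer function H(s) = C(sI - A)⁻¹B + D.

(sI - A)⁻¹ = 1/(s + 12). H(s) = 8 × 4/(s + 12) + 0 = 32/(s + 12).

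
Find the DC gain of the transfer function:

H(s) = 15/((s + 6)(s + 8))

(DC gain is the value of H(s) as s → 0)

DC gain = H(0) = 15/(6 × 8) = 15/48 = 0.3125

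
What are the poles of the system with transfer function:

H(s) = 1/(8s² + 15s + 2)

Discriminant = 15² - 4×8×2 = 225 - 64 = 161 > 0, so two distinct real poles. Using quadratic formula: s = (-15 ± √161)/(2×8) = (-15 ± √161)/16, with √161 ≈ 12.6886. s₁ ≈ -0.1445, s₂ ≈ -1.7305. Poles: s₁ = -0.1445, s₂ = -1.7305.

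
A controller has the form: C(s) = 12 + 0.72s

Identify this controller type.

This is a Proportional-Derivative (PD) controller.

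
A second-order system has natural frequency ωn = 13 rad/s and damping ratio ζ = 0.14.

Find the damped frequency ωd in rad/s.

ωd = ωn√(1 - ζ²) = 13√(1 - 0.14²) = 12.87 rad/s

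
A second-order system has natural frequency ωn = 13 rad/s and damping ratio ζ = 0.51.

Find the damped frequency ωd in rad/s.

ωd = ωn√(1 - ζ²) = 13√(1 - 0.51²) = 11.18 rad/s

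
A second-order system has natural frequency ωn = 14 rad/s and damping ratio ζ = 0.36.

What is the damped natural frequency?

ωd = ωn√(1 - ζ²) = 14√(1 - 0.36²) = 13.06 rad/s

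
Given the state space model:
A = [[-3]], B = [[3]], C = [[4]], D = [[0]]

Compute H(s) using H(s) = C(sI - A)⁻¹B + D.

(sI - A)⁻¹ = 1/(s + 3). H(s) = 4 × 3/(s + 3) + 0 = 12/(s + 3).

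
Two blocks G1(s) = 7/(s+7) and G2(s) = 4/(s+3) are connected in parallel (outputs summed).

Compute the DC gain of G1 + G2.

Parallel: G_eq = G1 + G2. DC gain = G1(0) + G2(0) = 7/7 + 4/3 = 1 + 1.3333 = 2.3333.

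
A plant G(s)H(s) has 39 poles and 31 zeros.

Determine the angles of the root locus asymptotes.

n - m = 39 - 31 = 8. Angles: θk = (2k + 1)·180°/8 = 22.5°, 67.5°, 112.5°, 157.5°, 202.5°, 247.5°, 292.5°, 337.5°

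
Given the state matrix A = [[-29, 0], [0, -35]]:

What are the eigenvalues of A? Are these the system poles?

For diagonal matrix, eigenvalues are diagonal entries: λ₁ = -29, λ₂ = -35. Eigenvalues of A = system poles.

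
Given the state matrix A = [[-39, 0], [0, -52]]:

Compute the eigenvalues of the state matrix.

For diagonal matrix, eigenvalues are diagonal entries: λ₁ = -39, λ₂ = -52.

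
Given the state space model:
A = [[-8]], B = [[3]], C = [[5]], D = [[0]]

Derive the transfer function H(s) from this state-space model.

(sI - A)⁻¹ = 1/(s + 8). H(s) = 5 × 3/(s + 8) + 0 = 15/(s + 8).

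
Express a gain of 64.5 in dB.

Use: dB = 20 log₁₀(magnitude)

dB = 20 log₁₀(64.5) = 36.2 dB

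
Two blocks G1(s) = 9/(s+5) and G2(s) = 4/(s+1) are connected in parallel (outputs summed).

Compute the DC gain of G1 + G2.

Parallel: G_eq = G1 + G2. DC gain = G1(0) + G2(0) = 9/5 + 4/1 = 1.8 + 4 = 5.8.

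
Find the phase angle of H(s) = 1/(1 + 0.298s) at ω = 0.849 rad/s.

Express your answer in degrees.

Phase = -arctan(ωτ) = -arctan(0.849 × 0.298) = -14.2°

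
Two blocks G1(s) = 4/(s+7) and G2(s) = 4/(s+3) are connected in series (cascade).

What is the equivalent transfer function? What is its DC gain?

Series: multiply transfer functions. G_eq = 4/(s+7) × 4/(s+3) = 16/((s+7)(s+3)). DC gain = 16/(7×3) = 0.7619.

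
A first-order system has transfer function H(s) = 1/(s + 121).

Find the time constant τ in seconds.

For H(s) = 1/(s + 1/τ), the pole is at -1/τ = -121, so τ = 1/121 = 0.0083 s.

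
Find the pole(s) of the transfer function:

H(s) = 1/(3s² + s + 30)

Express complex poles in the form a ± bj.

Discriminant = 1² - 4×3×30 = 1 - 360 = -359 < 0, so the poles are a complex conjugate pair s = (-1 ± j√359)/(2×3). Real part = -1/(2×3) = -1/6 ≈ -0.1667; imaginary part = ±√359/(2×3) ≈ 3.1579. Poles: s = -0.1667 ± 3.1579j.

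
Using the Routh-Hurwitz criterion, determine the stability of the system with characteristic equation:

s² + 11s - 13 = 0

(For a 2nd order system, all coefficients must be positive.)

Coefficients: 1, 11, -13. c=-13 not positive, so system is unstable.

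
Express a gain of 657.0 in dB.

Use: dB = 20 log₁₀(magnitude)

dB = 20 log₁₀(657.0) = 56.4 dB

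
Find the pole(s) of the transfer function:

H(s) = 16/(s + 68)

Pole is where denominator = 0: s + 68 = 0, so s = -68.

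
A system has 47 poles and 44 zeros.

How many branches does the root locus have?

Root locus has n branches where n = number of poles = 47.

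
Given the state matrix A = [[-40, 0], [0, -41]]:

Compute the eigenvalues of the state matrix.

For diagonal matrix, eigenvalues are diagonal entries: λ₁ = -40, λ₂ = -41.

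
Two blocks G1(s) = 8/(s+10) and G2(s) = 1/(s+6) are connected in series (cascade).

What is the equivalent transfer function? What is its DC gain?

Series: multiply transfer functions. G_eq = 8/(s+10) × 1/(s+6) = 8/((s+10)(s+6)). DC gain = 8/(10×6) = 0.1333.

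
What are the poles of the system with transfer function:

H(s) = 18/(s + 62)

Pole is where denominator = 0: s + 62 = 0, so s = -62.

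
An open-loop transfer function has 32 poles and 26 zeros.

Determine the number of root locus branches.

Root locus has n branches where n = number of poles = 32.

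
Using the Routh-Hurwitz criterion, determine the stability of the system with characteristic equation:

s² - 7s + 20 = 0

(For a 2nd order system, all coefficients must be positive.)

Coefficients: 1, -7, 20. b=-7 not positive, so system is unstable.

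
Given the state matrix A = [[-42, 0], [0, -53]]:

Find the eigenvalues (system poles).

For diagonal matrix, eigenvalues are diagonal entries: λ₁ = -42, λ₂ = -53.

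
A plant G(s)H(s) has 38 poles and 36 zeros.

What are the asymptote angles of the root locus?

n - m = 38 - 36 = 2. Angles: θk = (2k + 1)·180°/2 = 90°, 270°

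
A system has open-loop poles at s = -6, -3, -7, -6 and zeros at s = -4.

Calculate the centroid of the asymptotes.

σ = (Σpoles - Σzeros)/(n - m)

σ = (Σpoles - Σzeros)/(n - m) = (-22 - (-4))/(4 - 1) = -18/3 = -6.0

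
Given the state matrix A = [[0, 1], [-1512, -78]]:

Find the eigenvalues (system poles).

det(A - λI) = λ² - (-78)λ + 1512 = (λ - (-36))(λ - (-42)). Eigenvalues: -36, -42.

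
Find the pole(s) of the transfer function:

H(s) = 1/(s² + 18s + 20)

Discriminant = 18² - 4×1×20 = 324 - 80 = 244 > 0, so two distinct real poles. Using quadratic formula: s = (-18 ± √244)/(2×1) = (-18 ± √244)/2, with √244 ≈ 15.6205. s₁ ≈ -1.1898, s₂ ≈ -16.8102. Poles: s₁ = -1.1898, s₂ = -16.8102.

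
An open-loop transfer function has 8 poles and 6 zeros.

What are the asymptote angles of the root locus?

n - m = 8 - 6 = 2. Angles: θk = (2k + 1)·180°/2 = 90°, 270°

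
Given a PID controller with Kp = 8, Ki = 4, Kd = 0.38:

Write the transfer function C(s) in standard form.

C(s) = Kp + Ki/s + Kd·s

Substituting values: C(s) = 8 + 4/s + 0.38s = (0.38s² + 8s + 4)/s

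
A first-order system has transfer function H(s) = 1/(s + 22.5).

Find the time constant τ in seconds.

For H(s) = 1/(s + 1/τ), the pole is at -1/τ = -22.5, so τ = 1/22.5 = 0.0444 s.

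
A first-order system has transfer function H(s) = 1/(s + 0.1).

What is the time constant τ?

For H(s) = 1/(s + 1/τ), the pole is at -1/τ = -0.1, so τ = 1/0.1 = 10 s.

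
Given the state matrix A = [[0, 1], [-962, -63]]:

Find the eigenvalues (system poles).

det(A - λI) = λ² - (-63)λ + 962 = (λ - (-37))(λ - (-26)). Eigenvalues: -37, -26.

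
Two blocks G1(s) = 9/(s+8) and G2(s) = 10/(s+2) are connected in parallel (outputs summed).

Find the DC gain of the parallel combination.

Parallel: G_eq = G1 + G2. DC gain = G1(0) + G2(0) = 9/8 + 10/2 = 1.125 + 5 = 6.125.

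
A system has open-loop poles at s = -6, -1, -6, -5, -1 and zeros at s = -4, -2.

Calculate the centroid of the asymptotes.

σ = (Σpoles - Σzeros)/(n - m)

σ = (Σpoles - Σzeros)/(n - m) = (-19 - (-6))/(5 - 2) = -13/3 = -4.33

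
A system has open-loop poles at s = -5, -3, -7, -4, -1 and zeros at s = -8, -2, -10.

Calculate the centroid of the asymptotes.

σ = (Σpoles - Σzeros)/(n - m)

σ = (Σpoles - Σzeros)/(n - m) = (-20 - (-20))/(5 - 3) = 0/2 = 0.0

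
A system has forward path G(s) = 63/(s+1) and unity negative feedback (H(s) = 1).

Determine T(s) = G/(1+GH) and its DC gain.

T(s) = G/(1+GH) = [63/(s+1)] / [1 + 63/(s+1)] = 63/(s+1+63) = 63/(s+64). DC gain = 63/64 = 0.984375.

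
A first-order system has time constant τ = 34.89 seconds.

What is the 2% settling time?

For first-order system, 2% settling time ≈ 4τ = 4 × 34.89 = 139.56 s.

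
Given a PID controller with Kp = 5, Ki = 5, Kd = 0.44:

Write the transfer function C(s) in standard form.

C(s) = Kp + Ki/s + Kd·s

Substituting values: C(s) = 5 + 5/s + 0.44s = (0.44s² + 5s + 5)/s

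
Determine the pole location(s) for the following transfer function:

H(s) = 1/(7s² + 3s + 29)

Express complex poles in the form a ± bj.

Discriminant = 3² - 4×7×29 = 9 - 812 = -803 < 0, so the poles are a complex conjugate pair s = (-3 ± j√803)/(2×7). Real part = -3/(2×7) = -3/14 ≈ -0.2143; imaginary part = ±√803/(2×7) ≈ 2.0241. Poles: s = -0.2143 ± 2.0241j.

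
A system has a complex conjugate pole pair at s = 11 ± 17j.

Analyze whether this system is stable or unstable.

Real part of poles is 11 (> 0, right half-plane). Unstable.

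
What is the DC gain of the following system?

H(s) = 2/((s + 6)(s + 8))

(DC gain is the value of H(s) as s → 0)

DC gain = H(0) = 2/(6 × 8) = 2/48 = 0.0417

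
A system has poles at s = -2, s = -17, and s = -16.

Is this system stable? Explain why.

All poles are in the left half-plane. System is stable.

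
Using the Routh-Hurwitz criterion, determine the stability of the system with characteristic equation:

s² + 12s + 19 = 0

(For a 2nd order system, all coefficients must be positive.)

Coefficients: 1, 12, 19. All positive, so system is stable.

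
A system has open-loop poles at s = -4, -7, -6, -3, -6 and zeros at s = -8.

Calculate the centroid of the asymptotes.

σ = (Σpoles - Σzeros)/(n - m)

σ = (Σpoles - Σzeros)/(n - m) = (-26 - (-8))/(5 - 1) = -18/4 = -4.5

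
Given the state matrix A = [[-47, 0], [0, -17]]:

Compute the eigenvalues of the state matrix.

For diagonal matrix, eigenvalues are diagonal entries: λ₁ = -47, λ₂ = -17.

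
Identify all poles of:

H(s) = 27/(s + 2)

Pole is where denominator = 0: s + 2 = 0, so s = -2.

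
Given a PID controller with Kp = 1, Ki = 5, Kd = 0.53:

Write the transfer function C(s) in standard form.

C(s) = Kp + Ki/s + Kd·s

Substituting values: C(s) = 1 + 5/s + 0.53s = (0.53s² + s + 5)/s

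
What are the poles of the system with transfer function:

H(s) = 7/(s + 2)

Pole is where denominator = 0: s + 2 = 0, so s = -2.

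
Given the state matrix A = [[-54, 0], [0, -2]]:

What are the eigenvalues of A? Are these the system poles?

For diagonal matrix, eigenvalues are diagonal entries: λ₁ = -54, λ₂ = -2. Eigenvalues of A = system poles.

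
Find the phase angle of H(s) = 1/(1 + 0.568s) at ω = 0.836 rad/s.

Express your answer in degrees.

Phase = -arctan(ωτ) = -arctan(0.836 × 0.568) = -25.4°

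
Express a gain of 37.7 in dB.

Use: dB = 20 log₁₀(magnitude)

dB = 20 log₁₀(37.7) = 31.5 dB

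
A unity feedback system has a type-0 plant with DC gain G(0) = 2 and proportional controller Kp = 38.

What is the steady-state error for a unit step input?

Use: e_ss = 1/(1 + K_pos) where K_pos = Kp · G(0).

K_pos = Kp · G(0) = 38 × 2 = 76. e_ss = 1/(1 + 76) = 0.0130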